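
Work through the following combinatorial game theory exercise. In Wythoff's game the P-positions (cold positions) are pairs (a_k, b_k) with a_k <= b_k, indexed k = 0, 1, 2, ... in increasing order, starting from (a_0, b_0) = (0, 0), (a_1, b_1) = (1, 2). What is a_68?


By Wythoff's theorem, a_k = floor(k * phi) and b_k = floor(k * phi^2) = a_k + k, where phi = (1 + sqrt(5))/2 is the golden ratio.
phi = (1 + sqrt(5))/2 = 1.618034
k = 68
k * phi = 68 * 1.618034 = 110.026311
a_68 = floor(k * phi) = 110

110


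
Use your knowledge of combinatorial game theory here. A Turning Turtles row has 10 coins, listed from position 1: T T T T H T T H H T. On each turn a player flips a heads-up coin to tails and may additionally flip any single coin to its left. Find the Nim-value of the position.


Coins: T T T T H T T H H T
Key fact: a single head at position k behaves exactly like a Nim heap of size k (turning it to T and optionally flipping a coin at j < k corresponds to moving the heap from k to j, or to 0), and heads combine as a disjunctive sum (two heads at the same place would cancel, matching j XOR j = 0). So the Nim-value is the XOR of the 1-indexed positions of the heads.
Face-up positions (1-indexed): [5, 8, 9]
XOR 0 with 5: 0 XOR 5 = 5
XOR 5 with 8: 5 XOR 8 = 13
XOR 13 with 9: 13 XOR 9 = 4
Nim-value = 4

4


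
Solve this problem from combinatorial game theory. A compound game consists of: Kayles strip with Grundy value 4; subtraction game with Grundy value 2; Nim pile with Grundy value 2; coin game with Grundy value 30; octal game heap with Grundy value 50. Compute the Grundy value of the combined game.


By the Sprague-Grundy theorem, the Grundy value of a sum of games is the XOR of individual Grundy values.
Kayles strip: Grundy value = 4. Running XOR: 0 XOR 4 = 4
subtraction game: Grundy value = 2. Running XOR: 4 XOR 2 = 6
Nim pile: Grundy value = 2. Running XOR: 6 XOR 2 = 4
coin game: Grundy value = 30. Running XOR: 4 XOR 30 = 26
octal game heap: Grundy value = 50. Running XOR: 26 XOR 50 = 40
The combined Grundy value is 40.

40


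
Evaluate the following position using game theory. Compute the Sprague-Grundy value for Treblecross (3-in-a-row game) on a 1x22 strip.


Treblecross: place X on empty cells; 3-in-a-row wins.
Playing within two cells of an existing X lets the opponent win at once, so sensible play treats the cells i-2..i+2 around each X as dead. The player left with no safe cell loses, so this is a normal-play take-away game on strips of safe cells.
Placing X at cell i (0-indexed) of a strip of k safe cells leaves independent strips of sizes max(0, i-2) and max(0, k-i-3). Hence G(k) = mex{ G(max(0,i-2)) XOR G(max(0,k-i-3)) : 0 <= i < k }, with G(0) = 0.
G(1): splits (0,0):0^0=0 -> mex({0}) = 1
G(2): splits (0,0):0^0=0 -> mex({0}) = 1
G(3): splits (0,0):0^0=0 -> mex({0}) = 1
G(4): splits (0,1):0^1=1 (0,0):0^0=0 -> mex({0, 1}) = 2
G(5): splits (0,2):0^1=1 (0,1):0^1=1 (0,0):0^0=0 -> mex({0, 1}) = 2
G(6) = mex({1}) = 0
G(7) = mex({0, 1, 2}) = 3
G(8) = mex({0, 1, 2}) = 3
G(9) = mex({0, 2}) = 1
G(10) = mex({0, 2, 3}) = 1
G(11) = mex({0, 3}) = 1
G(12) = mex({1, 3}) = 0
G(13) = mex({0, 1, 2, 3}) = 4
G(14) = mex({0, 1, 2}) = 3
G(15) = mex({0, 1, 2}) = 3
G(16) = mex({0, 1, 2, 4}) = 3
G(17) = mex({0, 1, 3, 4}) = 2
G(18) = mex({0, 1, 3, 4}) = 2
G(19) = mex({0, 1, 3, 5}) = 2
G(20) = mex({0, 1, 2, 3, 5}) = 4
G(21) = mex({0, 1, 2, 3, 5}) = 4
G(22) = mex({1, 2, 6}) = 0
Therefore G(22) = 0.

0


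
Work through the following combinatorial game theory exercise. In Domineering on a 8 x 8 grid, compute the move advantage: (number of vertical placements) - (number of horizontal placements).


Board is 8 x 8 (rows x cols).
Left (vertical) placements: (rows-1) * cols = 7 * 8 = 56
Right (horizontal) placements: rows * (cols-1) = 8 * 7 = 56
Advantage = Left - Right = 56 - 56 = 0

0


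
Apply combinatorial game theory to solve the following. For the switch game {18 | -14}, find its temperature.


The game is {18 | -14}, a switch {a | b} with numbers a > b.
Cooling {a | b} by t gives {a - t | b + t}, which stops being hot when a - t = b + t, i.e. at t = (a - b)/2. So the temperature of a switch is (a - b)/2.
Temperature = (Left option - Right option) / 2
= (18 - (-14)) / 2
= 32 / 2
= 16

16


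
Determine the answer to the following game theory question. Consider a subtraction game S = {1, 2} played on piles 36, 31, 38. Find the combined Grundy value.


Subtraction set: {1, 2}
For this subtraction set, G(n) = n mod 3 (period = max + 1 = 3).
Pile 1 (size 36): G(36) = 36 mod 3 = 0
Pile 2 (size 31): G(31) = 31 mod 3 = 1
Pile 3 (size 38): G(38) = 38 mod 3 = 2
Total Grundy value = XOR of all: 0 XOR 1 XOR 2 = 3

3


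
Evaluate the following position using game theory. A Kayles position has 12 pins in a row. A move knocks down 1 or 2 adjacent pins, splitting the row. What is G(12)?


Kayles: a move removes 1 or 2 adjacent pins from a contiguous row.
Removing pins from a row of k leaves two independent rows (a, b) with a + b = k - 1 (one pin) or a + b = k - 2 (two pins); an end removal gives a = 0.
By Sprague-Grundy, G(k) = mex{ G(a) XOR G(b) } over all these splits. G(0) = 0.
G(1): splits (0,0):0^0=0 -> mex({0}) = 1
G(2): splits (0,1):0^1=1 (0,0):0^0=0 -> mex({0, 1}) = 2
G(3): splits (0,2):0^2=2 (1,1):1^1=0 (0,1):0^1=1 -> mex({0, 1, 2}) = 3
G(4): splits (0,3):0^3=3 (1,2):1^2=3 (0,2):0^2=2 (1,1):1^1=0 -> mex({0, 2, 3}) = 1
G(5): splits (0,4):0^1=1 (1,3):1^3=2 (2,2):2^2=0 (0,3):0^3=3 (1,2):1^2=3 -> mex({0, 1, 2, 3}) = 4
G(6) = mex({0, 1, 2, 4}) = 3
G(7) = mex({0, 1, 3, 4, 5}) = 2
G(8) = mex({0, 2, 3, 5, 6}) = 1
G(9) = mex({0, 1, 2, 3, 6, 7}) = 4
G(10) = mex({0, 1, 3, 4, 5, 7}) = 2
G(11) = mex({0, 1, 2, 3, 4, 5}) = 6
G(12) = mex({0, 1, 2, 3, 5, 6, 7}) = 4
Therefore G(12) = 4.

4


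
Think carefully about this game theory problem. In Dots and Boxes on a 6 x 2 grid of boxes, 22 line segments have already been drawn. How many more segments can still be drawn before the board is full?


Grid: 6 x 2 boxes, i.e. 7 rows and 3 columns of dots.
Horizontal edges: (rows + 1) * cols = 7 * 2 = 14
Vertical edges: rows * (cols + 1) = 6 * 3 = 18
Total edges: 14 + 18 = 32
Edges drawn: 22
Remaining: 32 - 22 = 10

10


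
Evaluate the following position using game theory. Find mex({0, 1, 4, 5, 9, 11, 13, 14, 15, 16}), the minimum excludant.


Set = {0, 1, 4, 5, 9, 11, 13, 14, 15, 16}
0 is in the set.
1 is in the set.
2 is NOT in the set. This is the mex.
mex = 2

2


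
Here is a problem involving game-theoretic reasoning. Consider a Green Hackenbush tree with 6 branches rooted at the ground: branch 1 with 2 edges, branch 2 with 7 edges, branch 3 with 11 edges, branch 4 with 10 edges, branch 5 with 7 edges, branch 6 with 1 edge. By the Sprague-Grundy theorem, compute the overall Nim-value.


The tree has 6 branches from the ground vertex.
In Green Hackenbush, the Nim-value of a simple path of length k is k.
Branch 1: length 2, Nim-value = 2
Branch 2: length 7, Nim-value = 7
Branch 3: length 11, Nim-value = 11
Branch 4: length 10, Nim-value = 10
Branch 5: length 7, Nim-value = 7
Branch 6: length 1, Nim-value = 1
Total Nim-value = XOR of all branch values:
0 XOR 2 = 2
2 XOR 7 = 5
5 XOR 11 = 14
14 XOR 10 = 4
4 XOR 7 = 3
3 XOR 1 = 2
Nim-value of the tree = 2

2


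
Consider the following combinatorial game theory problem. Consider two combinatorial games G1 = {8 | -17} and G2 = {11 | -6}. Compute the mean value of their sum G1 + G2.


G1 = {8 | -17}, G2 = {11 | -6}
Each is a switch {a | b} with numbers a > b; its mean value is (a + b)/2, and mean value is additive over game sums: m(G1 + G2) = m(G1) + m(G2).
Mean of G1 = (8 + (-17))/2 = -9/2 = -9/2
Mean of G2 = (11 + (-6))/2 = 5/2 = 5/2
Mean of G1 + G2 = -9/2 + 5/2 = -2

-2


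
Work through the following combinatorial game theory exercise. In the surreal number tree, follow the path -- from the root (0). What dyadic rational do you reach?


Sign expansion: --
Rule: track bounds (lo, hi), initially (-inf, +inf). On '+', the current value becomes lo and we move to the simplest number in (value, hi): value + 1 if hi = +inf, otherwise the midpoint (value + hi)/2. On '-', the current value becomes hi and we move to value - 1 if lo = -inf, otherwise the midpoint (lo + value)/2.
Start at 0.
Step 1: sign = -, move left. Bounds: (-inf, 0). Value = -1
Step 2: sign = -, move left. Bounds: (-inf, -1). Value = -2
The surreal number with sign expansion -- is -2.

-2


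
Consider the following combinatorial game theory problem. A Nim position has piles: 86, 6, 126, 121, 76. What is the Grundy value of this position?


We need the XOR (exclusive or) of all pile sizes.
After XOR-ing pile 1 (size 86): 0 XOR 86 = 86
After XOR-ing pile 2 (size 6): 86 XOR 6 = 80
After XOR-ing pile 3 (size 126): 80 XOR 126 = 46
After XOR-ing pile 4 (size 121): 46 XOR 121 = 87
After XOR-ing pile 5 (size 76): 87 XOR 76 = 27
The Nim-value of this position is 27.

27


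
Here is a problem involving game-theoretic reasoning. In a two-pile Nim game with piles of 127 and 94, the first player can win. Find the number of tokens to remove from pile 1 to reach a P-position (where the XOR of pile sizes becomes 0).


Piles: 127 and 94
Current XOR: 127 XOR 94 = 33 (non-zero, so this is an N-position).
To make the XOR zero, we need to find a move that balances the piles.
For pile 1 (size 127): target = 127 XOR 33 = 94
We reduce pile 1 from 127 to 94.
Tokens removed: 127 - 94 = 33
Verification: 94 XOR 94 = 0

33


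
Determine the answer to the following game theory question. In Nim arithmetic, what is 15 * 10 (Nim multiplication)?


Nim multiplication is bilinear over XOR: (u XOR v) * w = (u*w) XOR (v*w).
So we split each operand into its bit components and XOR the pairwise Nim products.
15 = 1 + 2 + 4 + 8 (as XOR of powers of 2).
10 = 2 + 8 (as XOR of powers of 2).
Using the standard Nim-product table on single bits:
  2*2 = 3,   2*4 = 8,   2*8 = 12,
  4*4 = 6,   4*8 = 11,  8*8 = 13,
and  1*x = x (identity), k*l = l*k (commutative).
Pairwise Nim products:
  1 * 2 = 2
  1 * 8 = 8
  2 * 2 = 3
  2 * 8 = 12
  4 * 2 = 8
  4 * 8 = 11
  8 * 2 = 12
  8 * 8 = 13
XOR them: 2 XOR 8 XOR 3 XOR 12 XOR 8 XOR 11 XOR 12 XOR 13 = 7.
Result: 15 * 10 = 7 (in Nim).

7


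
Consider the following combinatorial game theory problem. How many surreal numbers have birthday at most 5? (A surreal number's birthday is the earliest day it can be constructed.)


Day 0: {|} = 0 is born. Count = 1.
Day n: the number of surreal numbers born by day n is 2^(n+1) - 1.
By day 0: 2^1 - 1 = 1
By day 1: 2^2 - 1 = 3
By day 2: 2^3 - 1 = 7
By day 3: 2^4 - 1 = 15
By day 4: 2^5 - 1 = 31
By day 5: 2^6 - 1 = 63
By day 5: 63 surreal numbers.

63


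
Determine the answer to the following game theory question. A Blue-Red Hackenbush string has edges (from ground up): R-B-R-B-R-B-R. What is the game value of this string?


Edges (from ground): R-B-R-B-R-B-R
By Berlekamp's sign-expansion rule, a Blue-Red Hackenbush stalk has the value of the surreal number whose sign sequence is the edge sequence with B -> + and R -> -.
Sign sequence: -+-+-+-
Trace the sign expansion in the surreal number tree, starting from 0:
Edge 1: R (sign -) -> bounds (-inf, 0), value = -1
Edge 2: B (sign +) -> bounds (-1, 0), value = -1/2
Edge 3: R (sign -) -> bounds (-1, -1/2), value = -3/4
Edge 4: B (sign +) -> bounds (-3/4, -1/2), value = -5/8
Edge 5: R (sign -) -> bounds (-3/4, -5/8), value = -11/16
Edge 6: B (sign +) -> bounds (-11/16, -5/8), value = -21/32
Edge 7: R (sign -) -> bounds (-11/16, -21/32), value = -43/64
Game value = -43/64

-43/64


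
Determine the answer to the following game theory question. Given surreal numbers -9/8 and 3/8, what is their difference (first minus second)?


x = -9/8, y = 3/8
Converting to common denominator: 8
x = -9/8, y = 3/8
x - y = -9/8 - 3/8 = -3/2

-3/2


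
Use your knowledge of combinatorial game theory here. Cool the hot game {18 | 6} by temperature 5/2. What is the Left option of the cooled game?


Original game: {18 | 6} (a switch {a | b} with a > b).
Cooling by t (for t below the temperature (a - b)/2 = 6) taxes each move by t: {a | b} cooled by t is {a - t | b + t}.
Cooling amount: t = 5/2
Cooled Left option: 18 - 5/2 = 31/2
Cooled Right option: 6 + 5/2 = 17/2
Cooled game: {31/2 | 17/2}
Left option = 31/2

31/2


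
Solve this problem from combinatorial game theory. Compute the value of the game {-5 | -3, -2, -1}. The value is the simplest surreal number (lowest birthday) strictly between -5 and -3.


Left options: {-5}, max = -5
Right options: {-3, -2, -1}, min = -3
All options are numbers and max(Left) < min(Right), so by the simplicity theorem the value is the simplest (earliest-born) number strictly between -5 and -3.
The only integer strictly between -5 and -3 is -4.
No non-integer in the interval can be simpler: if x is a non-integer in the interval, then floor(x) or ceil(x) also lies in the interval (the interval contains an integer), and both are proper prefixes of x's sign expansion, i.e. born earlier. So the game value is -4.
Game value = -4

-4


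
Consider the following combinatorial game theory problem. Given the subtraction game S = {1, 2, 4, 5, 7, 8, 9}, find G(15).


The subtraction set is S = {1, 2, 4, 5, 7, 8, 9}.
G(k) = mex{ G(k - s) : s in S, s <= k }. We compute iteratively: G(0) = 0.
G(1) = mex({0}) = 1
G(2) = mex({0, 1}) = 2
G(3) = mex({1, 2}) = 0
G(4) = mex({0, 2}) = 1
G(5) = mex({0, 1}) = 2
G(6) = mex({1, 2}) = 0
G(7) = mex({0, 2}) = 1
G(8) = mex({0, 1}) = 2
G(9) = mex({0, 1, 2}) = 3
G(10) = mex({0, 1, 2, 3}) = 4
G(11) = mex({0, 1, 2, 3, 4}) = 5
G(12) = mex({0, 1, 2, 4, 5}) = 3
G(13) = mex({0, 1, 2, 3, 5}) = 4
G(14) = mex({0, 1, 2, 3, 4}) = 5
G(15) = mex({0, 1, 2, 4, 5}) = 3
Therefore G(15) = 3.

3


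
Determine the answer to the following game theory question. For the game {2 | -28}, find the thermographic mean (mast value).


Game = {2 | -28}, a switch {a | b} with numbers a > b.
Its thermograph has left wall a - t and right wall b + t, which meet at t = (a - b)/2, where both equal (a + b)/2. So the mast (mean value) is at (a + b)/2.
Mean = (2 + (-28))/2 = -26/2 = -13

-13


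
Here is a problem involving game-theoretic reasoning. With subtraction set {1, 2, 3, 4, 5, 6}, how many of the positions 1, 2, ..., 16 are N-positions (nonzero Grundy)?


Subtraction set S = {1, 2, 3, 4, 5, 6}, so G(n) = n mod 7.
G(n) = 0 when n is a multiple of 7.
Multiples of 7 in [1, 16]: 2
N-positions (nonzero Grundy) = 16 - 2 = 14

14


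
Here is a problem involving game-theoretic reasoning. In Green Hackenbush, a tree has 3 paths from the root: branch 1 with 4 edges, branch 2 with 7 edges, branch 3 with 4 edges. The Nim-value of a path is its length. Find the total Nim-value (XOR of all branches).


The tree has 3 branches from the ground vertex.
In Green Hackenbush, the Nim-value of a simple path of length k is k.
Branch 1: length 4, Nim-value = 4
Branch 2: length 7, Nim-value = 7
Branch 3: length 4, Nim-value = 4
Total Nim-value = XOR of all branch values:
0 XOR 4 = 4
4 XOR 7 = 3
3 XOR 4 = 7
Nim-value of the tree = 7

7


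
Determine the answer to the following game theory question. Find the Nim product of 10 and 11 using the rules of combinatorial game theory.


Nim multiplication is bilinear over XOR: (u XOR v) * w = (u*w) XOR (v*w).
So we split each operand into its bit components and XOR the pairwise Nim products.
10 = 2 + 8 (as XOR of powers of 2).
11 = 1 + 2 + 8 (as XOR of powers of 2).
Using the standard Nim-product table on single bits:
  2*2 = 3,   2*4 = 8,   2*8 = 12,
  4*4 = 6,   4*8 = 11,  8*8 = 13,
and  1*x = x (identity), k*l = l*k (commutative).
Pairwise Nim products:
  2 * 1 = 2
  2 * 2 = 3
  2 * 8 = 12
  8 * 1 = 8
  8 * 2 = 12
  8 * 8 = 13
XOR them: 2 XOR 3 XOR 12 XOR 8 XOR 12 XOR 13 = 4.
Result: 10 * 11 = 4 (in Nim).

4


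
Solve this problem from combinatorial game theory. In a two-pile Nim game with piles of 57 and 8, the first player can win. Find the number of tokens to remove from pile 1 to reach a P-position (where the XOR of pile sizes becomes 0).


Piles: 57 and 8
Current XOR: 57 XOR 8 = 49 (non-zero, so this is an N-position).
To make the XOR zero, we need to find a move that balances the piles.
For pile 1 (size 57): target = 57 XOR 49 = 8
We reduce pile 1 from 57 to 8.
Tokens removed: 57 - 8 = 49
Verification: 8 XOR 8 = 0

49


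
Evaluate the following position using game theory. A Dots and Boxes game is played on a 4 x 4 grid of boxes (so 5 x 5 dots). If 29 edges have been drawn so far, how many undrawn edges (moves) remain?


Grid: 4 x 4 boxes, i.e. 5 rows and 5 columns of dots.
Horizontal edges: (rows + 1) * cols = 5 * 4 = 20
Vertical edges: rows * (cols + 1) = 4 * 5 = 20
Total edges: 20 + 20 = 40
Edges drawn: 29
Remaining: 40 - 29 = 11

11


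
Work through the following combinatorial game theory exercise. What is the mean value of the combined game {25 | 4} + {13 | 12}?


G1 = {25 | 4}, G2 = {13 | 12}
Each is a switch {a | b} with numbers a > b; its mean value is (a + b)/2, and mean value is additive over game sums: m(G1 + G2) = m(G1) + m(G2).
Mean of G1 = (25 + (4))/2 = 29/2 = 29/2
Mean of G2 = (13 + (12))/2 = 25/2 = 25/2
Mean of G1 + G2 = 29/2 + 25/2 = 27

27


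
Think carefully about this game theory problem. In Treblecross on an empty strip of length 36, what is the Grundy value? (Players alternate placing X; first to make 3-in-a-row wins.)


Treblecross: place X on empty cells; 3-in-a-row wins.
Playing within two cells of an existing X lets the opponent win at once, so sensible play treats the cells i-2..i+2 around each X as dead. The player left with no safe cell loses, so this is a normal-play take-away game on strips of safe cells.
Placing X at cell i (0-indexed) of a strip of k safe cells leaves independent strips of sizes max(0, i-2) and max(0, k-i-3). Hence G(k) = mex{ G(max(0,i-2)) XOR G(max(0,k-i-3)) : 0 <= i < k }, with G(0) = 0.
G(1): splits (0,0):0^0=0 -> mex({0}) = 1
G(2): splits (0,0):0^0=0 -> mex({0}) = 1
G(3): splits (0,0):0^0=0 -> mex({0}) = 1
G(4): splits (0,1):0^1=1 (0,0):0^0=0 -> mex({0, 1}) = 2
G(5): splits (0,2):0^1=1 (0,1):0^1=1 (0,0):0^0=0 -> mex({0, 1}) = 2
G(6) = mex({1}) = 0
G(7) = mex({0, 1, 2}) = 3
G(8) = mex({0, 1, 2}) = 3
G(9) = mex({0, 2}) = 1
G(10) = mex({0, 2, 3}) = 1
G(11) = mex({0, 3}) = 1
G(12) = mex({1, 3}) = 0
G(13) = mex({0, 1, 2, 3}) = 4
G(14) = mex({0, 1, 2}) = 3
G(15) = mex({0, 1, 2}) = 3
G(16) = mex({0, 1, 2, 4}) = 3
G(17) = mex({0, 1, 3, 4}) = 2
G(18) = mex({0, 1, 3, 4}) = 2
G(19) = mex({0, 1, 3, 5}) = 2
G(20) = mex({0, 1, 2, 3, 5}) = 4
G(21) = mex({0, 1, 2, 3, 5}) = 4
G(22) = mex({1, 2, 6}) = 0
G(23) = mex({0, 1, 2, 3, 4, 6}) = 5
G(24) = mex({0, 1, 2, 3, 4}) = 5
G(25) = mex({0, 1, 3, 4, 7}) = 2
G(26) = mex({0, 1, 3, 4, 5, 7}) = 2
G(27) = mex({0, 1, 3, 5}) = 2
G(28) = mex({0, 1, 2, 5}) = 3
G(29) = mex({0, 1, 2, 4, 5, 6}) = 3
G(30) = mex({1, 2, 4, 6}) = 0
G(31) = mex({0, 1, 2, 3, 4, 6}) = 5
G(32) = mex({1, 2, 3, 4, 7}) = 0
G(33) = mex({0, 3, 7}) = 1
G(34) = mex({0, 2, 3, 5, 7}) = 1
G(35) = mex({0, 2, 3, 5, 6}) = 1
G(36) = mex({0, 1, 2, 5, 6}) = 3
Therefore G(36) = 3.

3


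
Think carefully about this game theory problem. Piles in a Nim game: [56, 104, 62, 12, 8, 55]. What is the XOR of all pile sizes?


We need the XOR (exclusive or) of all pile sizes.
After XOR-ing pile 1 (size 56): 0 XOR 56 = 56
After XOR-ing pile 2 (size 104): 56 XOR 104 = 80
After XOR-ing pile 3 (size 62): 80 XOR 62 = 110
After XOR-ing pile 4 (size 12): 110 XOR 12 = 98
After XOR-ing pile 5 (size 8): 98 XOR 8 = 106
After XOR-ing pile 6 (size 55): 106 XOR 55 = 93
The Nim-value of this position is 93.

93


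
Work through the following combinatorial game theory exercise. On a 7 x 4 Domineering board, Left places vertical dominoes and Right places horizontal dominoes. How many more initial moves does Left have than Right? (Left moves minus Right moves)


Board is 7 x 4 (rows x cols).
Left (vertical) placements: (rows-1) * cols = 6 * 4 = 24
Right (horizontal) placements: rows * (cols-1) = 7 * 3 = 21
Advantage = Left - Right = 24 - 21 = 3

3


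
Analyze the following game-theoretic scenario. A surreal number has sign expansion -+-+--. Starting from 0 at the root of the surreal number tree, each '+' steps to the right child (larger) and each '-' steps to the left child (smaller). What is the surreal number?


Sign expansion: -+-+--
Rule: track bounds (lo, hi), initially (-inf, +inf). On '+', the current value becomes lo and we move to the simplest number in (value, hi): value + 1 if hi = +inf, otherwise the midpoint (value + hi)/2. On '-', the current value becomes hi and we move to value - 1 if lo = -inf, otherwise the midpoint (lo + value)/2.
Start at 0.
Step 1: sign = -, move left. Bounds: (-inf, 0). Value = -1
Step 2: sign = +, move right. Bounds: (-1, 0). Value = -1/2
Step 3: sign = -, move left. Bounds: (-1, -1/2). Value = -3/4
Step 4: sign = +, move right. Bounds: (-3/4, -1/2). Value = -5/8
Step 5: sign = -, move left. Bounds: (-3/4, -5/8). Value = -11/16
Step 6: sign = -, move left. Bounds: (-3/4, -11/16). Value = -23/32
The surreal number with sign expansion -+-+-- is -23/32.

-23/32


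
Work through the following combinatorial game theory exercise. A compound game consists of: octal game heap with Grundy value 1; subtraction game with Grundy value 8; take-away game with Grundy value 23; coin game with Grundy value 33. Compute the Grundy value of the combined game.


By the Sprague-Grundy theorem, the Grundy value of a sum of games is the XOR of individual Grundy values.
octal game heap: Grundy value = 1. Running XOR: 0 XOR 1 = 1
subtraction game: Grundy value = 8. Running XOR: 1 XOR 8 = 9
take-away game: Grundy value = 23. Running XOR: 9 XOR 23 = 30
coin game: Grundy value = 33. Running XOR: 30 XOR 33 = 63
The combined Grundy value is 63.

63


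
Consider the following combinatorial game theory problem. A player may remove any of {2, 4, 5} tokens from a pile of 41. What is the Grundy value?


The subtraction set is S = {2, 4, 5}.
G(k) = mex{ G(k - s) : s in S, s <= k }. We compute iteratively: G(0) = 0.
G(1) = mex({}) = 0
G(2) = mex({0}) = 1
G(3) = mex({0}) = 1
G(4) = mex({0, 1}) = 2
G(5) = mex({0, 1}) = 2
G(6) = mex({0, 1, 2}) = 3
G(7) = mex({1, 2}) = 0
G(8) = mex({1, 2, 3}) = 0
G(9) = mex({0, 2}) = 1
G(10) = mex({0, 2, 3}) = 1
G(11) = mex({0, 1, 3}) = 2
Observe that G(7)..G(11) = 0, 0, 1, 1, 2 repeats G(0)..G(4) = 0, 0, 1, 1, 2.
For k >= max(S) = 5, G(k) is determined by the previous 5 values G(k-5)..G(k-1); a window of 5 consecutive values has recurred shifted by 7, so by induction G(k + 7) = G(k) for all k >= 0: the sequence is periodic from the start with period 7.
One period: G(0..6) = 0, 0, 1, 1, 2, 2, 3.
41 mod 7 = 6, so G(41) = G(6) = 3.

3


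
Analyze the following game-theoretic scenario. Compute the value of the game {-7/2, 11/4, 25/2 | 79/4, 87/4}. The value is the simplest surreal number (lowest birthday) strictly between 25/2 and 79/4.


Left options: {-7/2, 11/4, 25/2}, max = 25/2
Right options: {79/4, 87/4}, min = 79/4
All options are numbers and max(Left) < min(Right), so by the simplicity theorem the value is the simplest (earliest-born) number strictly between 25/2 and 79/4.
Integers 13 through 19 all lie strictly between 25/2 and 79/4.
Among integers, the simplest (lowest birthday = smallest |n|; 0 is born on day 0, +-n on day n) is 13.
No non-integer in the interval can be simpler: if x is a non-integer in the interval, then floor(x) or ceil(x) also lies in the interval (the interval contains an integer), and both are proper prefixes of x's sign expansion, i.e. born earlier. So the game value is 13.
Game value = 13

13


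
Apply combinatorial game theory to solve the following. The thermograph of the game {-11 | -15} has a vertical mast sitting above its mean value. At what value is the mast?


Game = {-11 | -15}, a switch {a | b} with numbers a > b.
Its thermograph has left wall a - t and right wall b + t, which meet at t = (a - b)/2, where both equal (a + b)/2. So the mast (mean value) is at (a + b)/2.
Mean = (-11 + (-15))/2 = -26/2 = -13

-13


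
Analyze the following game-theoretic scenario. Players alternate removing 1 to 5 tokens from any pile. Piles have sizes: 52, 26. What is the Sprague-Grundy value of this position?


Subtraction set: {1, 2, 3, 4, 5}
For this subtraction set, G(n) = n mod 6 (period = max + 1 = 6).
Pile 1 (size 52): G(52) = 52 mod 6 = 4
Pile 2 (size 26): G(26) = 26 mod 6 = 2
Total Grundy value = XOR of all: 4 XOR 2 = 6

6


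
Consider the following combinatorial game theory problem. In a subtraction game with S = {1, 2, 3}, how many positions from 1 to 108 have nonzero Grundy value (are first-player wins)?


Subtraction set S = {1, 2, 3}, so G(n) = n mod 4.
G(n) = 0 when n is a multiple of 4.
Multiples of 4 in [1, 108]: 27
N-positions (nonzero Grundy) = 108 - 27 = 81

81


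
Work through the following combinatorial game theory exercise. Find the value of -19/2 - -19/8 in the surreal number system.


x = -19/2, y = -19/8
Converting to common denominator: 8
x = -76/8, y = -19/8
x - y = -19/2 - -19/8 = -57/8

-57/8


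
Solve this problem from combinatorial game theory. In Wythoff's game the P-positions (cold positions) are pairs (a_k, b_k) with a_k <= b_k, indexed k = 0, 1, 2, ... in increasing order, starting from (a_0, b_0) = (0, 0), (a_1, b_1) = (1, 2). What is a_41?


By Wythoff's theorem, a_k = floor(k * phi) and b_k = floor(k * phi^2) = a_k + k, where phi = (1 + sqrt(5))/2 is the golden ratio.
phi = (1 + sqrt(5))/2 = 1.618034
k = 41
k * phi = 41 * 1.618034 = 66.339394
a_41 = floor(k * phi) = 66

66


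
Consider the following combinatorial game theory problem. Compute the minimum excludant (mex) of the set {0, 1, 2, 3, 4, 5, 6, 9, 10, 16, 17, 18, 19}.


Set = {0, 1, 2, 3, 4, 5, 6, 9, 10, 16, 17, 18, 19}
0 is in the set.
1 is in the set.
2 is in the set.
3 is in the set.
4 is in the set.
5 is in the set.
6 is in the set.
7 is NOT in the set. This is the mex.
mex = 7

7


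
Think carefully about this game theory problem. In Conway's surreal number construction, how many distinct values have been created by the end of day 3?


Day 0: {|} = 0 is born. Count = 1.
Day n: the number of surreal numbers born by day n is 2^(n+1) - 1.
By day 0: 2^1 - 1 = 1
By day 1: 2^2 - 1 = 3
By day 2: 2^3 - 1 = 7
By day 3: 2^4 - 1 = 15
By day 3: 15 surreal numbers.

15


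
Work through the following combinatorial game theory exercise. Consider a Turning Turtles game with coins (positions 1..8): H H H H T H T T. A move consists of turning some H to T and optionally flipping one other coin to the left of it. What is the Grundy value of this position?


Coins: H H H H T H T T
Key fact: a single head at position k behaves exactly like a Nim heap of size k (turning it to T and optionally flipping a coin at j < k corresponds to moving the heap from k to j, or to 0), and heads combine as a disjunctive sum (two heads at the same place would cancel, matching j XOR j = 0). So the Nim-value is the XOR of the 1-indexed positions of the heads.
Face-up positions (1-indexed): [1, 2, 3, 4, 6]
XOR 0 with 1: 0 XOR 1 = 1
XOR 1 with 2: 1 XOR 2 = 3
XOR 3 with 3: 3 XOR 3 = 0
XOR 0 with 4: 0 XOR 4 = 4
XOR 4 with 6: 4 XOR 6 = 2
Nim-value = 2

2


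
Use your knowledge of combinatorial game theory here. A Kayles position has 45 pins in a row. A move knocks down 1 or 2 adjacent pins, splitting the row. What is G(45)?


Kayles: a move removes 1 or 2 adjacent pins from a contiguous row.
Removing pins from a row of k leaves two independent rows (a, b) with a + b = k - 1 (one pin) or a + b = k - 2 (two pins); an end removal gives a = 0.
By Sprague-Grundy, G(k) = mex{ G(a) XOR G(b) } over all these splits. G(0) = 0.
G(1): splits (0,0):0^0=0 -> mex({0}) = 1
G(2): splits (0,1):0^1=1 (0,0):0^0=0 -> mex({0, 1}) = 2
G(3): splits (0,2):0^2=2 (1,1):1^1=0 (0,1):0^1=1 -> mex({0, 1, 2}) = 3
G(4): splits (0,3):0^3=3 (1,2):1^2=3 (0,2):0^2=2 (1,1):1^1=0 -> mex({0, 2, 3}) = 1
G(5): splits (0,4):0^1=1 (1,3):1^3=2 (2,2):2^2=0 (0,3):0^3=3 (1,2):1^2=3 -> mex({0, 1, 2, 3}) = 4
G(6) = mex({0, 1, 2, 4}) = 3
G(7) = mex({0, 1, 3, 4, 5}) = 2
G(8) = mex({0, 2, 3, 5, 6}) = 1
G(9) = mex({0, 1, 2, 3, 6, 7}) = 4
G(10) = mex({0, 1, 3, 4, 5, 7}) = 2
G(11) = mex({0, 1, 2, 3, 4, 5}) = 6
G(12) = mex({0, 1, 2, 3, 5, 6, 7}) = 4
G(13) = mex({0, 2, 3, 4, 6, 7}) = 1
G(14) = mex({0, 1, 4, 5, 6, 7}) = 2
G(15) = mex({0, 1, 2, 3, 4, 5, 6}) = 7
G(16) = mex({0, 2, 3, 5, 6, 7}) = 1
G(17) = mex({0, 1, 2, 3, 5, 6, 7}) = 4
G(18) = mex({0, 1, 2, 4, 5, 6}) = 3
G(19) = mex({0, 1, 3, 4, 5, 7}) = 2
G(20) = mex({0, 2, 3, 4, 5, 6, 7}) = 1
G(21) = mex({0, 1, 2, 3, 5, 6, 7}) = 4
G(22) = mex({0, 1, 2, 3, 4, 5, 7}) = 6
G(23) = mex({0, 1, 2, 3, 4, 5, 6}) = 7
G(24) = mex({0, 1, 2, 3, 5, 6, 7}) = 4
G(25) = mex({0, 2, 3, 4, 6, 7}) = 1
G(26) = mex({0, 1, 3, 4, 5, 6, 7}) = 2
G(27) = mex({0, 1, 2, 3, 4, 5, 6, 7}) = 8
G(28) = mex({0, 1, 2, 3, 4, 6, 7, 8}) = 5
G(29) = mex({0, 1, 2, 3, 5, 6, 7, 8, 9}) = 4
G(30) = mex({0, 1, 2, 3, 4, 5, 6, 9, 10}) = 7
G(31) = mex({0, 1, 3, 4, 5, 7, 10, 11}) = 2
G(32) = mex({0, 2, 3, 4, 5, 6, 7, 9, 11}) = 1
G(33) = mex({0, 1, 2, 3, 4, 5, 6, 7, 9, 12}) = 8
G(34) = mex({0, 1, 2, 3, 4, 5, 7, 8, 11, 12}) = 6
G(35) = mex({0, 1, 2, 3, 4, 5, 6, 8, 9, 10, 11}) = 7
G(36) = mex({0, 1, 2, 3, 5, 6, 7, 9, 10}) = 4
G(37) = mex({0, 2, 3, 4, 6, 7, 9, 10, 11, 12}) = 1
G(38) = mex({0, 1, 3, 4, 5, 6, 7, 9, 10, 11, 12}) = 2
G(39) = mex({0, 1, 2, 4, 5, 6, 7, 9, 10, 12, 14}) = 3
G(40) = mex({0, 2, 3, 4, 6, 7, 11, 12, 14}) = 1
G(41) = mex({0, 1, 2, 3, 5, 6, 7, 9, 10, 11, 12}) = 4
G(42) = mex({0, 1, 2, 3, 4, 5, 6, 9, 10}) = 7
G(43) = mex({0, 1, 3, 4, 5, 7, 9, 10, 12, 15}) = 2
G(44) = mex({0, 2, 3, 4, 5, 6, 7, 9, 10, 12, 15}) = 1
G(45) = mex({0, 1, 2, 3, 4, 5, 6, 7, 9, 10, 12, 14}) = 8
Therefore G(45) = 8.

8


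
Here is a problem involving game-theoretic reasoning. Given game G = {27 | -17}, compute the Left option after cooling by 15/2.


Original game: {27 | -17} (a switch {a | b} with a > b).
Cooling by t (for t below the temperature (a - b)/2 = 22) taxes each move by t: {a | b} cooled by t is {a - t | b + t}.
Cooling amount: t = 15/2
Cooled Left option: 27 - 15/2 = 39/2
Cooled Right option: -17 + 15/2 = -19/2
Cooled game: {39/2 | -19/2}
Left option = 39/2

39/2


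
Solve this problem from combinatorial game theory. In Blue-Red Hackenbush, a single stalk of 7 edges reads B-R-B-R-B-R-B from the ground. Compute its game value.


Edges (from ground): B-R-B-R-B-R-B
By Berlekamp's sign-expansion rule, a Blue-Red Hackenbush stalk has the value of the surreal number whose sign sequence is the edge sequence with B -> + and R -> -.
Sign sequence: +-+-+-+
Trace the sign expansion in the surreal number tree, starting from 0:
Edge 1: B (sign +) -> bounds (0, +inf), value = 1
Edge 2: R (sign -) -> bounds (0, 1), value = 1/2
Edge 3: B (sign +) -> bounds (1/2, 1), value = 3/4
Edge 4: R (sign -) -> bounds (1/2, 3/4), value = 5/8
Edge 5: B (sign +) -> bounds (5/8, 3/4), value = 11/16
Edge 6: R (sign -) -> bounds (5/8, 11/16), value = 21/32
Edge 7: B (sign +) -> bounds (21/32, 11/16), value = 43/64
Game value = 43/64

43/64


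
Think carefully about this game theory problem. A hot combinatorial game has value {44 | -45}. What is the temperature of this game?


The game is {44 | -45}, a switch {a | b} with numbers a > b.
Cooling {a | b} by t gives {a - t | b + t}, which stops being hot when a - t = b + t, i.e. at t = (a - b)/2. So the temperature of a switch is (a - b)/2.
Temperature = (Left option - Right option) / 2
= (44 - (-45)) / 2
= 89 / 2
= 89/2

89/2


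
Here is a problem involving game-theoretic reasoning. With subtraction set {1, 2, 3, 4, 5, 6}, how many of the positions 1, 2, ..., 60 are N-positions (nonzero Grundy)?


Subtraction set S = {1, 2, 3, 4, 5, 6}, so G(n) = n mod 7.
G(n) = 0 when n is a multiple of 7.
Multiples of 7 in [1, 60]: 8
N-positions (nonzero Grundy) = 60 - 8 = 52

52


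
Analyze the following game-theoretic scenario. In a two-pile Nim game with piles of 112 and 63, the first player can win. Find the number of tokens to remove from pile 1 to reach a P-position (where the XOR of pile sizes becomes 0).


Piles: 112 and 63
Current XOR: 112 XOR 63 = 79 (non-zero, so this is an N-position).
To make the XOR zero, we need to find a move that balances the piles.
For pile 1 (size 112): target = 112 XOR 79 = 63
We reduce pile 1 from 112 to 63.
Tokens removed: 112 - 63 = 49
Verification: 63 XOR 63 = 0

49


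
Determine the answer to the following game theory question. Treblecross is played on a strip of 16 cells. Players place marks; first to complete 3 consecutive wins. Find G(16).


Treblecross: place X on empty cells; 3-in-a-row wins.
Playing within two cells of an existing X lets the opponent win at once, so sensible play treats the cells i-2..i+2 around each X as dead. The player left with no safe cell loses, so this is a normal-play take-away game on strips of safe cells.
Placing X at cell i (0-indexed) of a strip of k safe cells leaves independent strips of sizes max(0, i-2) and max(0, k-i-3). Hence G(k) = mex{ G(max(0,i-2)) XOR G(max(0,k-i-3)) : 0 <= i < k }, with G(0) = 0.
G(1): splits (0,0):0^0=0 -> mex({0}) = 1
G(2): splits (0,0):0^0=0 -> mex({0}) = 1
G(3): splits (0,0):0^0=0 -> mex({0}) = 1
G(4): splits (0,1):0^1=1 (0,0):0^0=0 -> mex({0, 1}) = 2
G(5): splits (0,2):0^1=1 (0,1):0^1=1 (0,0):0^0=0 -> mex({0, 1}) = 2
G(6) = mex({1}) = 0
G(7) = mex({0, 1, 2}) = 3
G(8) = mex({0, 1, 2}) = 3
G(9) = mex({0, 2}) = 1
G(10) = mex({0, 2, 3}) = 1
G(11) = mex({0, 3}) = 1
G(12) = mex({1, 3}) = 0
G(13) = mex({0, 1, 2, 3}) = 4
G(14) = mex({0, 1, 2}) = 3
G(15) = mex({0, 1, 2}) = 3
G(16) = mex({0, 1, 2, 4}) = 3
Therefore G(16) = 3.

3


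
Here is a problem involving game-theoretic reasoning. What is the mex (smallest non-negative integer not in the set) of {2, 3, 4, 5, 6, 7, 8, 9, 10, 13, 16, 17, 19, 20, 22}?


Set = {2, 3, 4, 5, 6, 7, 8, 9, 10, 13, 16, 17, 19, 20, 22}
0 is NOT in the set. This is the mex.
mex = 0

0


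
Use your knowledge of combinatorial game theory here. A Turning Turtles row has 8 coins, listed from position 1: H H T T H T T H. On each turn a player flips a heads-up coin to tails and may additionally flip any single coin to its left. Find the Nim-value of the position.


Coins: H H T T H T T H
Key fact: a single head at position k behaves exactly like a Nim heap of size k (turning it to T and optionally flipping a coin at j < k corresponds to moving the heap from k to j, or to 0), and heads combine as a disjunctive sum (two heads at the same place would cancel, matching j XOR j = 0). So the Nim-value is the XOR of the 1-indexed positions of the heads.
Face-up positions (1-indexed): [1, 2, 5, 8]
XOR 0 with 1: 0 XOR 1 = 1
XOR 1 with 2: 1 XOR 2 = 3
XOR 3 with 5: 3 XOR 5 = 6
XOR 6 with 8: 6 XOR 8 = 14
Nim-value = 14

14


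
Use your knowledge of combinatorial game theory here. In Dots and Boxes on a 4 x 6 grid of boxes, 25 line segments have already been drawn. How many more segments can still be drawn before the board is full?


Grid: 4 x 6 boxes, i.e. 5 rows and 7 columns of dots.
Horizontal edges: (rows + 1) * cols = 5 * 6 = 30
Vertical edges: rows * (cols + 1) = 4 * 7 = 28
Total edges: 30 + 28 = 58
Edges drawn: 25
Remaining: 58 - 25 = 33

33


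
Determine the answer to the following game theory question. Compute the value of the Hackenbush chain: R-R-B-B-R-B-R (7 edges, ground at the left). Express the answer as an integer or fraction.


Edges (from ground): R-R-B-B-R-B-R
By Berlekamp's sign-expansion rule, a Blue-Red Hackenbush stalk has the value of the surreal number whose sign sequence is the edge sequence with B -> + and R -> -.
Sign sequence: --++-+-
Trace the sign expansion in the surreal number tree, starting from 0:
Edge 1: R (sign -) -> bounds (-inf, 0), value = -1
Edge 2: R (sign -) -> bounds (-inf, -1), value = -2
Edge 3: B (sign +) -> bounds (-2, -1), value = -3/2
Edge 4: B (sign +) -> bounds (-3/2, -1), value = -5/4
Edge 5: R (sign -) -> bounds (-3/2, -5/4), value = -11/8
Edge 6: B (sign +) -> bounds (-11/8, -5/4), value = -21/16
Edge 7: R (sign -) -> bounds (-11/8, -21/16), value = -43/32
Game value = -43/32

-43/32


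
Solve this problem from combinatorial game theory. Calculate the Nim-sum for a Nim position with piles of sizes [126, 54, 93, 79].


We need the XOR (exclusive or) of all pile sizes.
After XOR-ing pile 1 (size 126): 0 XOR 126 = 126
After XOR-ing pile 2 (size 54): 126 XOR 54 = 72
After XOR-ing pile 3 (size 93): 72 XOR 93 = 21
After XOR-ing pile 4 (size 79): 21 XOR 79 = 90
The Nim-value of this position is 90.

90


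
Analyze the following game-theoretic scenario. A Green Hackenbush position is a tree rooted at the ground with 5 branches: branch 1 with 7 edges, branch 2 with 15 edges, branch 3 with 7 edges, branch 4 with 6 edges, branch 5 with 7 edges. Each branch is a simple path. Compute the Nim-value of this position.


The tree has 5 branches from the ground vertex.
In Green Hackenbush, the Nim-value of a simple path of length k is k.
Branch 1: length 7, Nim-value = 7
Branch 2: length 15, Nim-value = 15
Branch 3: length 7, Nim-value = 7
Branch 4: length 6, Nim-value = 6
Branch 5: length 7, Nim-value = 7
Total Nim-value = XOR of all branch values:
0 XOR 7 = 7
7 XOR 15 = 8
8 XOR 7 = 15
15 XOR 6 = 9
9 XOR 7 = 14
Nim-value of the tree = 14

14


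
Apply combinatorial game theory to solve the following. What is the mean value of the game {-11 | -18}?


Game = {-11 | -18}, a switch {a | b} with numbers a > b.
Its thermograph has left wall a - t and right wall b + t, which meet at t = (a - b)/2, where both equal (a + b)/2. So the mast (mean value) is at (a + b)/2.
Mean = (-11 + (-18))/2 = -29/2 = -29/2

-29/2


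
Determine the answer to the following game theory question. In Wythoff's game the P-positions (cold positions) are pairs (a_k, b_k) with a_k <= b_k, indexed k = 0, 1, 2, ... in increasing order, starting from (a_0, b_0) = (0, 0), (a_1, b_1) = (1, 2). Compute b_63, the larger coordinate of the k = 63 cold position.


By Wythoff's theorem, a_k = floor(k * phi) and b_k = floor(k * phi^2) = a_k + k, where phi = (1 + sqrt(5))/2 is the golden ratio.
phi = (1 + sqrt(5))/2 = 1.618034
phi^2 = phi + 1 = 2.618034
k = 63
k * phi^2 = 63 * 2.618034 = 164.936141
b_63 = floor(k * phi^2) = 164 (check: a_63 + k = 101 + 63 = 164)

164


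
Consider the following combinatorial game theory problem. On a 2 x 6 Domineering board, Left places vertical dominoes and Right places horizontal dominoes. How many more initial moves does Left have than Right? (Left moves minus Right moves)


Board is 2 x 6 (rows x cols).
Left (vertical) placements: (rows-1) * cols = 1 * 6 = 6
Right (horizontal) placements: rows * (cols-1) = 2 * 5 = 10
Advantage = Left - Right = 6 - 10 = -4

-4


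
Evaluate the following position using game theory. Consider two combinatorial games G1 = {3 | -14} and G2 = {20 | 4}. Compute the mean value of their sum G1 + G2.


G1 = {3 | -14}, G2 = {20 | 4}
Each is a switch {a | b} with numbers a > b; its mean value is (a + b)/2, and mean value is additive over game sums: m(G1 + G2) = m(G1) + m(G2).
Mean of G1 = (3 + (-14))/2 = -11/2 = -11/2
Mean of G2 = (20 + (4))/2 = 24/2 = 12
Mean of G1 + G2 = -11/2 + 12 = 13/2

13/2


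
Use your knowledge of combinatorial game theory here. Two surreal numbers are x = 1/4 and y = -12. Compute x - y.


x = 1/4, y = -12
Converting to common denominator: 4
x = 1/4, y = -48/4
x - y = 1/4 - -12 = 49/4

49/4


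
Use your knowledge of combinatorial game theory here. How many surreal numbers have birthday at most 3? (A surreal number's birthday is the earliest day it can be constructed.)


Day 0: {|} = 0 is born. Count = 1.
Day n: the number of surreal numbers born by day n is 2^(n+1) - 1.
By day 0: 2^1 - 1 = 1
By day 1: 2^2 - 1 = 3
By day 2: 2^3 - 1 = 7
By day 3: 2^4 - 1 = 15
By day 3: 15 surreal numbers.

15


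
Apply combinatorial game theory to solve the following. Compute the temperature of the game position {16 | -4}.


The game is {16 | -4}, a switch {a | b} with numbers a > b.
Cooling {a | b} by t gives {a - t | b + t}, which stops being hot when a - t = b + t, i.e. at t = (a - b)/2. So the temperature of a switch is (a - b)/2.
Temperature = (Left option - Right option) / 2
= (16 - (-4)) / 2
= 20 / 2
= 10

10
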